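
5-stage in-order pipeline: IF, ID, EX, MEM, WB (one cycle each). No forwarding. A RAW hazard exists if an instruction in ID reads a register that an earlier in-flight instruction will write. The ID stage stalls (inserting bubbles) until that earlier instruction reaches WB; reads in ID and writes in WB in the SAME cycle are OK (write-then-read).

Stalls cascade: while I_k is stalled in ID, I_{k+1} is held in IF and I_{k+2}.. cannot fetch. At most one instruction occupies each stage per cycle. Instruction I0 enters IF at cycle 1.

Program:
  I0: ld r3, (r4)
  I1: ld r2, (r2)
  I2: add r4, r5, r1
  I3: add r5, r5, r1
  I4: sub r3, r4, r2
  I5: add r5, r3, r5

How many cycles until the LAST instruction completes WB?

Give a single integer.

I0 ld r3 <- r4: IF@1 ID@2 stall=0 (-) EX@3 MEM@4 WB@5
I1 ld r2 <- r2: IF@2 ID@3 stall=0 (-) EX@4 MEM@5 WB@6
I2 add r4 <- r5,r1: IF@3 ID@4 stall=0 (-) EX@5 MEM@6 WB@7
I3 add r5 <- r5,r1: IF@4 ID@5 stall=0 (-) EX@6 MEM@7 WB@8
I4 sub r3 <- r4,r2: IF@5 ID@6 stall=1 (RAW on I2.r4 (WB@7)) EX@8 MEM@9 WB@10
I5 add r5 <- r3,r5: IF@6 ID@8 stall=2 (RAW on I4.r3 (WB@10)) EX@11 MEM@12 WB@13

Answer: 13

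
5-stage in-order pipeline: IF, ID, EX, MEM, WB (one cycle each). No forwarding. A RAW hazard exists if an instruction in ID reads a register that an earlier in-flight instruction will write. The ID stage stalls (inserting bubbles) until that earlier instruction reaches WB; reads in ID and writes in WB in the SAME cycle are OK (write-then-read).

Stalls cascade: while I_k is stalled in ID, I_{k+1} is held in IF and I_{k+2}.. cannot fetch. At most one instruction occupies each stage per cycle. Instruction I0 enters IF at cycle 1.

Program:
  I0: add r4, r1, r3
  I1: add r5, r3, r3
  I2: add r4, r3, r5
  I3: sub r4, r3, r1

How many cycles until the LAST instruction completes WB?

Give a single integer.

Answer: 10

Derivation:
I0 add r4 <- r1,r3: IF@1 ID@2 stall=0 (-) EX@3 MEM@4 WB@5
I1 add r5 <- r3,r3: IF@2 ID@3 stall=0 (-) EX@4 MEM@5 WB@6
I2 add r4 <- r3,r5: IF@3 ID@4 stall=2 (RAW on I1.r5 (WB@6)) EX@7 MEM@8 WB@9
I3 sub r4 <- r3,r1: IF@4 ID@7 stall=0 (-) EX@8 MEM@9 WB@10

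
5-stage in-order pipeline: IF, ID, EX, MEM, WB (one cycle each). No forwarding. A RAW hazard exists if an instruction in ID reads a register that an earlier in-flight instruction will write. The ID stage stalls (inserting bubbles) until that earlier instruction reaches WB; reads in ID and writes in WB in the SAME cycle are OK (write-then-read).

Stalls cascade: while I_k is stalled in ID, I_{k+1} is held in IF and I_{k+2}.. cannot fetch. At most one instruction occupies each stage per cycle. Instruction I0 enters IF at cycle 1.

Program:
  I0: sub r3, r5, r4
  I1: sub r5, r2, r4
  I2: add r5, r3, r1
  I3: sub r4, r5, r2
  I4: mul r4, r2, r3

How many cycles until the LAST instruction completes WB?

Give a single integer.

Answer: 12

Derivation:
I0 sub r3 <- r5,r4: IF@1 ID@2 stall=0 (-) EX@3 MEM@4 WB@5
I1 sub r5 <- r2,r4: IF@2 ID@3 stall=0 (-) EX@4 MEM@5 WB@6
I2 add r5 <- r3,r1: IF@3 ID@4 stall=1 (RAW on I0.r3 (WB@5)) EX@6 MEM@7 WB@8
I3 sub r4 <- r5,r2: IF@4 ID@6 stall=2 (RAW on I2.r5 (WB@8)) EX@9 MEM@10 WB@11
I4 mul r4 <- r2,r3: IF@6 ID@9 stall=0 (-) EX@10 MEM@11 WB@12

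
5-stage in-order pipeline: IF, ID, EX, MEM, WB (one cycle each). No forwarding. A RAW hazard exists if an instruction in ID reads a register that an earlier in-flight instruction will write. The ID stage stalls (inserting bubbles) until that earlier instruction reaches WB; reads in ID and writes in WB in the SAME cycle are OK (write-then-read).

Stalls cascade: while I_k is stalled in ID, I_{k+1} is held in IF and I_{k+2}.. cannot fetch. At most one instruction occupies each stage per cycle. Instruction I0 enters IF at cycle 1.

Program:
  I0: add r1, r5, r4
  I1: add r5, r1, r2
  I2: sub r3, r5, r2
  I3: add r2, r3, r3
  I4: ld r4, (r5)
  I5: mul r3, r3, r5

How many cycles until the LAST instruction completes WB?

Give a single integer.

I0 add r1 <- r5,r4: IF@1 ID@2 stall=0 (-) EX@3 MEM@4 WB@5
I1 add r5 <- r1,r2: IF@2 ID@3 stall=2 (RAW on I0.r1 (WB@5)) EX@6 MEM@7 WB@8
I2 sub r3 <- r5,r2: IF@3 ID@6 stall=2 (RAW on I1.r5 (WB@8)) EX@9 MEM@10 WB@11
I3 add r2 <- r3,r3: IF@6 ID@9 stall=2 (RAW on I2.r3 (WB@11)) EX@12 MEM@13 WB@14
I4 ld r4 <- r5: IF@9 ID@12 stall=0 (-) EX@13 MEM@14 WB@15
I5 mul r3 <- r3,r5: IF@12 ID@13 stall=0 (-) EX@14 MEM@15 WB@16

Answer: 16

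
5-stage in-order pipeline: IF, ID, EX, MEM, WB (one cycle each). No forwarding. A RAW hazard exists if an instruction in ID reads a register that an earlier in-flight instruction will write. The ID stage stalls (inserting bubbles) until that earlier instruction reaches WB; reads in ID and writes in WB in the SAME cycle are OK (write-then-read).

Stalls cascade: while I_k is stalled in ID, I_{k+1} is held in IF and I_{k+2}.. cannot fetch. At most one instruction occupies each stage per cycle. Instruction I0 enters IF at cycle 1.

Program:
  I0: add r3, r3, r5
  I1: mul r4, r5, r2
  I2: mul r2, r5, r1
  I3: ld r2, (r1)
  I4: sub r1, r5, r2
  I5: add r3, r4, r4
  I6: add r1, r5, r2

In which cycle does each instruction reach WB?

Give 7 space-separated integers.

Answer: 5 6 7 8 11 12 13

Derivation:
I0 add r3 <- r3,r5: IF@1 ID@2 stall=0 (-) EX@3 MEM@4 WB@5
I1 mul r4 <- r5,r2: IF@2 ID@3 stall=0 (-) EX@4 MEM@5 WB@6
I2 mul r2 <- r5,r1: IF@3 ID@4 stall=0 (-) EX@5 MEM@6 WB@7
I3 ld r2 <- r1: IF@4 ID@5 stall=0 (-) EX@6 MEM@7 WB@8
I4 sub r1 <- r5,r2: IF@5 ID@6 stall=2 (RAW on I3.r2 (WB@8)) EX@9 MEM@10 WB@11
I5 add r3 <- r4,r4: IF@6 ID@9 stall=0 (-) EX@10 MEM@11 WB@12
I6 add r1 <- r5,r2: IF@9 ID@10 stall=0 (-) EX@11 MEM@12 WB@13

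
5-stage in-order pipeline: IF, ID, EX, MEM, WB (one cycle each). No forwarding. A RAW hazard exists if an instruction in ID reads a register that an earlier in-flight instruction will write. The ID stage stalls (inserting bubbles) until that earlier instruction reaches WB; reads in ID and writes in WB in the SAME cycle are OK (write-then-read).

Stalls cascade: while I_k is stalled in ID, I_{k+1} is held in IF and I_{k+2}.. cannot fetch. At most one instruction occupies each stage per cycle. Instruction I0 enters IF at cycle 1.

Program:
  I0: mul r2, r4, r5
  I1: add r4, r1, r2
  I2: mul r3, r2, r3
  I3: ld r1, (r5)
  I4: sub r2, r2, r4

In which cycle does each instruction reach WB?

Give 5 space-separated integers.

Answer: 5 8 9 10 11

Derivation:
I0 mul r2 <- r4,r5: IF@1 ID@2 stall=0 (-) EX@3 MEM@4 WB@5
I1 add r4 <- r1,r2: IF@2 ID@3 stall=2 (RAW on I0.r2 (WB@5)) EX@6 MEM@7 WB@8
I2 mul r3 <- r2,r3: IF@3 ID@6 stall=0 (-) EX@7 MEM@8 WB@9
I3 ld r1 <- r5: IF@6 ID@7 stall=0 (-) EX@8 MEM@9 WB@10
I4 sub r2 <- r2,r4: IF@7 ID@8 stall=0 (-) EX@9 MEM@10 WB@11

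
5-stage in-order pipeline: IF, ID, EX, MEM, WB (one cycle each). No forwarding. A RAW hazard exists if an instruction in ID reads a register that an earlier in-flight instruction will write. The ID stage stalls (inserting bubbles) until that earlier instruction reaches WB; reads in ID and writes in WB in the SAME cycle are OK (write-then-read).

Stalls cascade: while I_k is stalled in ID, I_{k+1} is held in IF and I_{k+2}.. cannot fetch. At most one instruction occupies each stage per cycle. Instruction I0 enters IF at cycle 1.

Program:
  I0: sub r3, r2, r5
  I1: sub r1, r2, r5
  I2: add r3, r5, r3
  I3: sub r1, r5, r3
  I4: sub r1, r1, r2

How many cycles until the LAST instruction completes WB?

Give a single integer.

I0 sub r3 <- r2,r5: IF@1 ID@2 stall=0 (-) EX@3 MEM@4 WB@5
I1 sub r1 <- r2,r5: IF@2 ID@3 stall=0 (-) EX@4 MEM@5 WB@6
I2 add r3 <- r5,r3: IF@3 ID@4 stall=1 (RAW on I0.r3 (WB@5)) EX@6 MEM@7 WB@8
I3 sub r1 <- r5,r3: IF@4 ID@6 stall=2 (RAW on I2.r3 (WB@8)) EX@9 MEM@10 WB@11
I4 sub r1 <- r1,r2: IF@6 ID@9 stall=2 (RAW on I3.r1 (WB@11)) EX@12 MEM@13 WB@14

Answer: 14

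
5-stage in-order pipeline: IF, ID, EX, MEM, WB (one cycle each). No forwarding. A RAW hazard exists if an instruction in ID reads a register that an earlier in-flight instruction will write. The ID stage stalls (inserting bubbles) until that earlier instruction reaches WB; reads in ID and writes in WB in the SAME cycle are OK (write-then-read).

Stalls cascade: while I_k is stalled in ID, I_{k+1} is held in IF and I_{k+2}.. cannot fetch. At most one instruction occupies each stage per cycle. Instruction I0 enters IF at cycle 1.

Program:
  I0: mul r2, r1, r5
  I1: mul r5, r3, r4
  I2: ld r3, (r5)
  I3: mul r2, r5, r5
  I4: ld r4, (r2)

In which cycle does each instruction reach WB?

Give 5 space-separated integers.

Answer: 5 6 9 10 13

Derivation:
I0 mul r2 <- r1,r5: IF@1 ID@2 stall=0 (-) EX@3 MEM@4 WB@5
I1 mul r5 <- r3,r4: IF@2 ID@3 stall=0 (-) EX@4 MEM@5 WB@6
I2 ld r3 <- r5: IF@3 ID@4 stall=2 (RAW on I1.r5 (WB@6)) EX@7 MEM@8 WB@9
I3 mul r2 <- r5,r5: IF@4 ID@7 stall=0 (-) EX@8 MEM@9 WB@10
I4 ld r4 <- r2: IF@7 ID@8 stall=2 (RAW on I3.r2 (WB@10)) EX@11 MEM@12 WB@13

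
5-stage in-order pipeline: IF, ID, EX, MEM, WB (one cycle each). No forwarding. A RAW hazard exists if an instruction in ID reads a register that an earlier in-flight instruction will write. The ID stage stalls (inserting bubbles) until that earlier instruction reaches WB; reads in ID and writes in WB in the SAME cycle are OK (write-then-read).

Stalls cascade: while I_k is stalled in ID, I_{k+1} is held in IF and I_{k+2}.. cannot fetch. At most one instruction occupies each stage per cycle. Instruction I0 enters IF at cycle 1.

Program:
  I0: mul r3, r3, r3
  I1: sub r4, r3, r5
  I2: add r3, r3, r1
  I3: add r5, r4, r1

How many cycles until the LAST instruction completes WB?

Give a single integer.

I0 mul r3 <- r3,r3: IF@1 ID@2 stall=0 (-) EX@3 MEM@4 WB@5
I1 sub r4 <- r3,r5: IF@2 ID@3 stall=2 (RAW on I0.r3 (WB@5)) EX@6 MEM@7 WB@8
I2 add r3 <- r3,r1: IF@3 ID@6 stall=0 (-) EX@7 MEM@8 WB@9
I3 add r5 <- r4,r1: IF@6 ID@7 stall=1 (RAW on I1.r4 (WB@8)) EX@9 MEM@10 WB@11

Answer: 11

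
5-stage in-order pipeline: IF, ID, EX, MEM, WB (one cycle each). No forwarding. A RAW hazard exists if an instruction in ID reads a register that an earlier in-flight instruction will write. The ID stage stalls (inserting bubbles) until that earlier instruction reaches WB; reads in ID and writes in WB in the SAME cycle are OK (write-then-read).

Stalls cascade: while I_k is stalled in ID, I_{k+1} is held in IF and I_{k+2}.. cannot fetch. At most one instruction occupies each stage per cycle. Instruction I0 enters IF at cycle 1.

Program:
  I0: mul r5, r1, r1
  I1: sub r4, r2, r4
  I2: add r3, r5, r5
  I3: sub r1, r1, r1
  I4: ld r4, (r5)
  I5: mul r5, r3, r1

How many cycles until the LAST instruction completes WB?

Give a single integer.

I0 mul r5 <- r1,r1: IF@1 ID@2 stall=0 (-) EX@3 MEM@4 WB@5
I1 sub r4 <- r2,r4: IF@2 ID@3 stall=0 (-) EX@4 MEM@5 WB@6
I2 add r3 <- r5,r5: IF@3 ID@4 stall=1 (RAW on I0.r5 (WB@5)) EX@6 MEM@7 WB@8
I3 sub r1 <- r1,r1: IF@4 ID@6 stall=0 (-) EX@7 MEM@8 WB@9
I4 ld r4 <- r5: IF@6 ID@7 stall=0 (-) EX@8 MEM@9 WB@10
I5 mul r5 <- r3,r1: IF@7 ID@8 stall=1 (RAW on I3.r1 (WB@9)) EX@10 MEM@11 WB@12

Answer: 12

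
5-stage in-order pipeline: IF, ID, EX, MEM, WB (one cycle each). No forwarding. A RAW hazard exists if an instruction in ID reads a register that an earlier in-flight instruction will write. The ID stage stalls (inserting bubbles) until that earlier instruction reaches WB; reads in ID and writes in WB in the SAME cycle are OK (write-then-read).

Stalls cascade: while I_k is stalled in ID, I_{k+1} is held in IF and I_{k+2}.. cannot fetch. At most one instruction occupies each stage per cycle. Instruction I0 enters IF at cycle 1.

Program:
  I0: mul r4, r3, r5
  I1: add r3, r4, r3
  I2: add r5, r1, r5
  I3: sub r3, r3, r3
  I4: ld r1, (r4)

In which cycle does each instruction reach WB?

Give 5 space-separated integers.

Answer: 5 8 9 11 12

Derivation:
I0 mul r4 <- r3,r5: IF@1 ID@2 stall=0 (-) EX@3 MEM@4 WB@5
I1 add r3 <- r4,r3: IF@2 ID@3 stall=2 (RAW on I0.r4 (WB@5)) EX@6 MEM@7 WB@8
I2 add r5 <- r1,r5: IF@3 ID@6 stall=0 (-) EX@7 MEM@8 WB@9
I3 sub r3 <- r3,r3: IF@6 ID@7 stall=1 (RAW on I1.r3 (WB@8)) EX@9 MEM@10 WB@11
I4 ld r1 <- r4: IF@7 ID@9 stall=0 (-) EX@10 MEM@11 WB@12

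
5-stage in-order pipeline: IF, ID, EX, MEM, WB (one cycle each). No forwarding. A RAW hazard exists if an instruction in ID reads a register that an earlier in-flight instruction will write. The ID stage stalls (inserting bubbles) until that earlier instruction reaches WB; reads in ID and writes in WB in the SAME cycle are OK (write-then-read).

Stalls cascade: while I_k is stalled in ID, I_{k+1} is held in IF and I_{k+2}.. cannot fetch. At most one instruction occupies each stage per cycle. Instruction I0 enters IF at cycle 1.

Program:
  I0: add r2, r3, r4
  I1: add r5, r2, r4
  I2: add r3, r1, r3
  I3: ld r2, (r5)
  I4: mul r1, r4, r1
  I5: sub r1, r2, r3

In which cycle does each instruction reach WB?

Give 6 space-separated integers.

I0 add r2 <- r3,r4: IF@1 ID@2 stall=0 (-) EX@3 MEM@4 WB@5
I1 add r5 <- r2,r4: IF@2 ID@3 stall=2 (RAW on I0.r2 (WB@5)) EX@6 MEM@7 WB@8
I2 add r3 <- r1,r3: IF@3 ID@6 stall=0 (-) EX@7 MEM@8 WB@9
I3 ld r2 <- r5: IF@6 ID@7 stall=1 (RAW on I1.r5 (WB@8)) EX@9 MEM@10 WB@11
I4 mul r1 <- r4,r1: IF@7 ID@9 stall=0 (-) EX@10 MEM@11 WB@12
I5 sub r1 <- r2,r3: IF@9 ID@10 stall=1 (RAW on I3.r2 (WB@11)) EX@12 MEM@13 WB@14

Answer: 5 8 9 11 12 14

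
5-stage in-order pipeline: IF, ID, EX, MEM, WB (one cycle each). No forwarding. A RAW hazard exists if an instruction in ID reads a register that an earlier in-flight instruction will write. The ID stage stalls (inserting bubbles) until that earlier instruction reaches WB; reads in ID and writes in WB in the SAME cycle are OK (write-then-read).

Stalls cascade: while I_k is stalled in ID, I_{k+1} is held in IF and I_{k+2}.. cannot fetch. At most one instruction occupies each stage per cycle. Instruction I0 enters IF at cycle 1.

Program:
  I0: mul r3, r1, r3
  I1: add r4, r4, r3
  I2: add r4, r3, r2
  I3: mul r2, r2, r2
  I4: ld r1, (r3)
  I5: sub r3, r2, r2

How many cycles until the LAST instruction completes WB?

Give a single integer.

Answer: 13

Derivation:
I0 mul r3 <- r1,r3: IF@1 ID@2 stall=0 (-) EX@3 MEM@4 WB@5
I1 add r4 <- r4,r3: IF@2 ID@3 stall=2 (RAW on I0.r3 (WB@5)) EX@6 MEM@7 WB@8
I2 add r4 <- r3,r2: IF@3 ID@6 stall=0 (-) EX@7 MEM@8 WB@9
I3 mul r2 <- r2,r2: IF@6 ID@7 stall=0 (-) EX@8 MEM@9 WB@10
I4 ld r1 <- r3: IF@7 ID@8 stall=0 (-) EX@9 MEM@10 WB@11
I5 sub r3 <- r2,r2: IF@8 ID@9 stall=1 (RAW on I3.r2 (WB@10)) EX@11 MEM@12 WB@13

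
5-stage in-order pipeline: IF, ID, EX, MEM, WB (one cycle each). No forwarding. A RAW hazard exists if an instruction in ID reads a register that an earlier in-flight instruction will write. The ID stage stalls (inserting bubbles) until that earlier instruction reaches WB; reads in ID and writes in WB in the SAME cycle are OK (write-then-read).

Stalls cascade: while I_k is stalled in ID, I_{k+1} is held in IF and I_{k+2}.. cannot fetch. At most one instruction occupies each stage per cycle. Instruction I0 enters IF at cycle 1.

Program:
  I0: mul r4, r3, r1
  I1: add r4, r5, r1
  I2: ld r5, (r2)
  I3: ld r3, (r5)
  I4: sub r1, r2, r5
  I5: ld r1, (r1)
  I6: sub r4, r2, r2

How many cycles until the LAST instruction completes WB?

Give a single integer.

I0 mul r4 <- r3,r1: IF@1 ID@2 stall=0 (-) EX@3 MEM@4 WB@5
I1 add r4 <- r5,r1: IF@2 ID@3 stall=0 (-) EX@4 MEM@5 WB@6
I2 ld r5 <- r2: IF@3 ID@4 stall=0 (-) EX@5 MEM@6 WB@7
I3 ld r3 <- r5: IF@4 ID@5 stall=2 (RAW on I2.r5 (WB@7)) EX@8 MEM@9 WB@10
I4 sub r1 <- r2,r5: IF@5 ID@8 stall=0 (-) EX@9 MEM@10 WB@11
I5 ld r1 <- r1: IF@8 ID@9 stall=2 (RAW on I4.r1 (WB@11)) EX@12 MEM@13 WB@14
I6 sub r4 <- r2,r2: IF@9 ID@12 stall=0 (-) EX@13 MEM@14 WB@15

Answer: 15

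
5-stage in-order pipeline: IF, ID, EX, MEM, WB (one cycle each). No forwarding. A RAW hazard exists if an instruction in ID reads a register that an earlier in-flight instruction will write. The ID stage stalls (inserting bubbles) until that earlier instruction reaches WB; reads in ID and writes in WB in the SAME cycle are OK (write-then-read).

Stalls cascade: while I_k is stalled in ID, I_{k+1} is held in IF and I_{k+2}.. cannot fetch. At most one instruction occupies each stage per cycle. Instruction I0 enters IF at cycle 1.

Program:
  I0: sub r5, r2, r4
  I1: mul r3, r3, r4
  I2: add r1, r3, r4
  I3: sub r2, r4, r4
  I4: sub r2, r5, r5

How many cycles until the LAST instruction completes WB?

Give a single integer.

I0 sub r5 <- r2,r4: IF@1 ID@2 stall=0 (-) EX@3 MEM@4 WB@5
I1 mul r3 <- r3,r4: IF@2 ID@3 stall=0 (-) EX@4 MEM@5 WB@6
I2 add r1 <- r3,r4: IF@3 ID@4 stall=2 (RAW on I1.r3 (WB@6)) EX@7 MEM@8 WB@9
I3 sub r2 <- r4,r4: IF@4 ID@7 stall=0 (-) EX@8 MEM@9 WB@10
I4 sub r2 <- r5,r5: IF@7 ID@8 stall=0 (-) EX@9 MEM@10 WB@11

Answer: 11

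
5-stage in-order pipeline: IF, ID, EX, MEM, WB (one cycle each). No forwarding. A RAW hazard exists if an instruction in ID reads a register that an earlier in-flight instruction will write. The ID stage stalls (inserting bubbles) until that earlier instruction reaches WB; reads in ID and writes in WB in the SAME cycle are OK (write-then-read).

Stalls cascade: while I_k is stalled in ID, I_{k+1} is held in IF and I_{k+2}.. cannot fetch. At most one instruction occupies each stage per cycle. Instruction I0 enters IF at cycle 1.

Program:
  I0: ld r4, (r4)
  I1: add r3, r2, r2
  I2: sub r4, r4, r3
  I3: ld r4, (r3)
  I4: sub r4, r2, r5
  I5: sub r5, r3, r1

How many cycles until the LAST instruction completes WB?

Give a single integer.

Answer: 12

Derivation:
I0 ld r4 <- r4: IF@1 ID@2 stall=0 (-) EX@3 MEM@4 WB@5
I1 add r3 <- r2,r2: IF@2 ID@3 stall=0 (-) EX@4 MEM@5 WB@6
I2 sub r4 <- r4,r3: IF@3 ID@4 stall=2 (RAW on I1.r3 (WB@6)) EX@7 MEM@8 WB@9
I3 ld r4 <- r3: IF@4 ID@7 stall=0 (-) EX@8 MEM@9 WB@10
I4 sub r4 <- r2,r5: IF@7 ID@8 stall=0 (-) EX@9 MEM@10 WB@11
I5 sub r5 <- r3,r1: IF@8 ID@9 stall=0 (-) EX@10 MEM@11 WB@12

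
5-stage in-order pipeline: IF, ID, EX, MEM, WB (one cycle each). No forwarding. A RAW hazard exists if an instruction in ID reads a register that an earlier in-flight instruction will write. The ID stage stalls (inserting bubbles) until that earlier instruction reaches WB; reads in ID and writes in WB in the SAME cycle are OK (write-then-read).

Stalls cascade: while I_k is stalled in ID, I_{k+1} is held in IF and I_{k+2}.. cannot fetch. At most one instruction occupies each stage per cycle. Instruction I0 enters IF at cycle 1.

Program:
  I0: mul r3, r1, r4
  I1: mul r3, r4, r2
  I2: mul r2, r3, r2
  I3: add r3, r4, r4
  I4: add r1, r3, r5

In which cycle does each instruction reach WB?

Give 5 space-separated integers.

Answer: 5 6 9 10 13

Derivation:
I0 mul r3 <- r1,r4: IF@1 ID@2 stall=0 (-) EX@3 MEM@4 WB@5
I1 mul r3 <- r4,r2: IF@2 ID@3 stall=0 (-) EX@4 MEM@5 WB@6
I2 mul r2 <- r3,r2: IF@3 ID@4 stall=2 (RAW on I1.r3 (WB@6)) EX@7 MEM@8 WB@9
I3 add r3 <- r4,r4: IF@4 ID@7 stall=0 (-) EX@8 MEM@9 WB@10
I4 add r1 <- r3,r5: IF@7 ID@8 stall=2 (RAW on I3.r3 (WB@10)) EX@11 MEM@12 WB@13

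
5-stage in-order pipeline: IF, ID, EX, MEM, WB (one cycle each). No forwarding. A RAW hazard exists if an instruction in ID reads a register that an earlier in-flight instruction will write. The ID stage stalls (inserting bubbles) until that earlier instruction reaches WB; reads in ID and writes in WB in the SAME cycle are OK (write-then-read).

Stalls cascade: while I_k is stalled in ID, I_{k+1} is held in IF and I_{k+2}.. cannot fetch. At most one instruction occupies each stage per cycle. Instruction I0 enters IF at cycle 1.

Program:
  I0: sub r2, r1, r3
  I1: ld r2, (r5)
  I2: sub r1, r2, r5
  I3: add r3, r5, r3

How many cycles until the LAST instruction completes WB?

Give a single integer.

Answer: 10

Derivation:
I0 sub r2 <- r1,r3: IF@1 ID@2 stall=0 (-) EX@3 MEM@4 WB@5
I1 ld r2 <- r5: IF@2 ID@3 stall=0 (-) EX@4 MEM@5 WB@6
I2 sub r1 <- r2,r5: IF@3 ID@4 stall=2 (RAW on I1.r2 (WB@6)) EX@7 MEM@8 WB@9
I3 add r3 <- r5,r3: IF@4 ID@7 stall=0 (-) EX@8 MEM@9 WB@10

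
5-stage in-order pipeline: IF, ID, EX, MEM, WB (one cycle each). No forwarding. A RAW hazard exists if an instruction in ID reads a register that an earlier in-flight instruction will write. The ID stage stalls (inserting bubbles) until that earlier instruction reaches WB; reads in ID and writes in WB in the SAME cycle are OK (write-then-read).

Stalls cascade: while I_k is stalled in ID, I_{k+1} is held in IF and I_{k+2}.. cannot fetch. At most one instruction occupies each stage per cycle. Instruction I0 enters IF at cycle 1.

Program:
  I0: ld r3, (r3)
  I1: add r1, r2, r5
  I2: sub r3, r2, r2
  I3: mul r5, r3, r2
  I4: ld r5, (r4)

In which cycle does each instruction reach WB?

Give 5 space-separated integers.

I0 ld r3 <- r3: IF@1 ID@2 stall=0 (-) EX@3 MEM@4 WB@5
I1 add r1 <- r2,r5: IF@2 ID@3 stall=0 (-) EX@4 MEM@5 WB@6
I2 sub r3 <- r2,r2: IF@3 ID@4 stall=0 (-) EX@5 MEM@6 WB@7
I3 mul r5 <- r3,r2: IF@4 ID@5 stall=2 (RAW on I2.r3 (WB@7)) EX@8 MEM@9 WB@10
I4 ld r5 <- r4: IF@5 ID@8 stall=0 (-) EX@9 MEM@10 WB@11

Answer: 5 6 7 10 11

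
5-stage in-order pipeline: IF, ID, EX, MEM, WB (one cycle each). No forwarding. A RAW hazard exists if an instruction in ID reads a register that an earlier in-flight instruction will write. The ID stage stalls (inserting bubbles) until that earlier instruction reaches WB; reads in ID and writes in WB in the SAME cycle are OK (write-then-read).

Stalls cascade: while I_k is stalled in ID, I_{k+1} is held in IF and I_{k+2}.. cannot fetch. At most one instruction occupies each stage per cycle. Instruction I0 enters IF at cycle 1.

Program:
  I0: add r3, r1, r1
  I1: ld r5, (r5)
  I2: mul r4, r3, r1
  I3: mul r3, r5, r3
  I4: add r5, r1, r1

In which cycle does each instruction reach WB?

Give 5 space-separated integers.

Answer: 5 6 8 9 10

Derivation:
I0 add r3 <- r1,r1: IF@1 ID@2 stall=0 (-) EX@3 MEM@4 WB@5
I1 ld r5 <- r5: IF@2 ID@3 stall=0 (-) EX@4 MEM@5 WB@6
I2 mul r4 <- r3,r1: IF@3 ID@4 stall=1 (RAW on I0.r3 (WB@5)) EX@6 MEM@7 WB@8
I3 mul r3 <- r5,r3: IF@4 ID@6 stall=0 (-) EX@7 MEM@8 WB@9
I4 add r5 <- r1,r1: IF@6 ID@7 stall=0 (-) EX@8 MEM@9 WB@10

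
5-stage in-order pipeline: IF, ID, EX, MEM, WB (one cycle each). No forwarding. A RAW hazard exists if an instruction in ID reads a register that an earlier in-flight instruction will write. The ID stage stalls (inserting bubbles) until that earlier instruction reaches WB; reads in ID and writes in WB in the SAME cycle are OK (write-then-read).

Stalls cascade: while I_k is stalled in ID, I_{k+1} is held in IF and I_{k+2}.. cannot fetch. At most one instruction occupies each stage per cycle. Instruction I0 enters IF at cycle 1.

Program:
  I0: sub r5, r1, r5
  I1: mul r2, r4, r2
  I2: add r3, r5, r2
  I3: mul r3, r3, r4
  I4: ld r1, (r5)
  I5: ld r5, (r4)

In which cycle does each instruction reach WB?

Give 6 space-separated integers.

Answer: 5 6 9 12 13 14

Derivation:
I0 sub r5 <- r1,r5: IF@1 ID@2 stall=0 (-) EX@3 MEM@4 WB@5
I1 mul r2 <- r4,r2: IF@2 ID@3 stall=0 (-) EX@4 MEM@5 WB@6
I2 add r3 <- r5,r2: IF@3 ID@4 stall=2 (RAW on I1.r2 (WB@6)) EX@7 MEM@8 WB@9
I3 mul r3 <- r3,r4: IF@4 ID@7 stall=2 (RAW on I2.r3 (WB@9)) EX@10 MEM@11 WB@12
I4 ld r1 <- r5: IF@7 ID@10 stall=0 (-) EX@11 MEM@12 WB@13
I5 ld r5 <- r4: IF@10 ID@11 stall=0 (-) EX@12 MEM@13 WB@14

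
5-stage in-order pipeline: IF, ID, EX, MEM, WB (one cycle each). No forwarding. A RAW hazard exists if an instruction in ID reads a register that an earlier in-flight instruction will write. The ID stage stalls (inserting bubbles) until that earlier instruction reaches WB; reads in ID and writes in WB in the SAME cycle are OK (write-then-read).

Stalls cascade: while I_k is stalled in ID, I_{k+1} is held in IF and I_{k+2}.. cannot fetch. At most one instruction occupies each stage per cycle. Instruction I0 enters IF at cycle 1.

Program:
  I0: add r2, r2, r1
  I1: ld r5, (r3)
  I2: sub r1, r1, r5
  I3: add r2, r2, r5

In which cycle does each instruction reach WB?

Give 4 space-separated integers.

I0 add r2 <- r2,r1: IF@1 ID@2 stall=0 (-) EX@3 MEM@4 WB@5
I1 ld r5 <- r3: IF@2 ID@3 stall=0 (-) EX@4 MEM@5 WB@6
I2 sub r1 <- r1,r5: IF@3 ID@4 stall=2 (RAW on I1.r5 (WB@6)) EX@7 MEM@8 WB@9
I3 add r2 <- r2,r5: IF@4 ID@7 stall=0 (-) EX@8 MEM@9 WB@10

Answer: 5 6 9 10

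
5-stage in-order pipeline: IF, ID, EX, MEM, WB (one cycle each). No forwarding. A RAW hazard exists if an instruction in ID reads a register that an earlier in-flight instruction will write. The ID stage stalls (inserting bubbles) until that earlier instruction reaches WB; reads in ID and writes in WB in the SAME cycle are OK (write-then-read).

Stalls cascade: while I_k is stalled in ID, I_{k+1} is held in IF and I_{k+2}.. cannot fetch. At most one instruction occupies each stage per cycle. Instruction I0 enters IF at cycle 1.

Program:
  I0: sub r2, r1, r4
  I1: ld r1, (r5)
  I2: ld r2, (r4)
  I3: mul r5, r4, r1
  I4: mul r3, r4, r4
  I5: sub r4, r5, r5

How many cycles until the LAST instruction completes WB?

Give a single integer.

I0 sub r2 <- r1,r4: IF@1 ID@2 stall=0 (-) EX@3 MEM@4 WB@5
I1 ld r1 <- r5: IF@2 ID@3 stall=0 (-) EX@4 MEM@5 WB@6
I2 ld r2 <- r4: IF@3 ID@4 stall=0 (-) EX@5 MEM@6 WB@7
I3 mul r5 <- r4,r1: IF@4 ID@5 stall=1 (RAW on I1.r1 (WB@6)) EX@7 MEM@8 WB@9
I4 mul r3 <- r4,r4: IF@5 ID@7 stall=0 (-) EX@8 MEM@9 WB@10
I5 sub r4 <- r5,r5: IF@7 ID@8 stall=1 (RAW on I3.r5 (WB@9)) EX@10 MEM@11 WB@12

Answer: 12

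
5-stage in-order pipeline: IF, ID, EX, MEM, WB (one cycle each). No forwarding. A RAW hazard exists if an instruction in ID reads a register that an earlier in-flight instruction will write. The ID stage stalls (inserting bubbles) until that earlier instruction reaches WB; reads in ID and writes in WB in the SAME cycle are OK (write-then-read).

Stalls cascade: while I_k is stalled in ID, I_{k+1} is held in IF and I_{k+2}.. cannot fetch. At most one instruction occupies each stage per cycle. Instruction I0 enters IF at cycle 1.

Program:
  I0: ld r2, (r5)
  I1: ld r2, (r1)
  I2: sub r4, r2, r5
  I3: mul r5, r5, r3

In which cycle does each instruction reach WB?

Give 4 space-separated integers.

I0 ld r2 <- r5: IF@1 ID@2 stall=0 (-) EX@3 MEM@4 WB@5
I1 ld r2 <- r1: IF@2 ID@3 stall=0 (-) EX@4 MEM@5 WB@6
I2 sub r4 <- r2,r5: IF@3 ID@4 stall=2 (RAW on I1.r2 (WB@6)) EX@7 MEM@8 WB@9
I3 mul r5 <- r5,r3: IF@4 ID@7 stall=0 (-) EX@8 MEM@9 WB@10

Answer: 5 6 9 10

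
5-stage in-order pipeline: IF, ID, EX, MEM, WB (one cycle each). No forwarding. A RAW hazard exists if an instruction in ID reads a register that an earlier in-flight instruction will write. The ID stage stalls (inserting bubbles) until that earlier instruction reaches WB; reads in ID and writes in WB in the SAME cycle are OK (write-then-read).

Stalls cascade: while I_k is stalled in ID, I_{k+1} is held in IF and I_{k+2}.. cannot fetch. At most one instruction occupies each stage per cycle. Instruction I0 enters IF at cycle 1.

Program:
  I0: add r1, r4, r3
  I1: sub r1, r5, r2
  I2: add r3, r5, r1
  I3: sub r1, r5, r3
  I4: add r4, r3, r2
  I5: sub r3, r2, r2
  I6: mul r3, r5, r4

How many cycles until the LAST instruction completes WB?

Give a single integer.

I0 add r1 <- r4,r3: IF@1 ID@2 stall=0 (-) EX@3 MEM@4 WB@5
I1 sub r1 <- r5,r2: IF@2 ID@3 stall=0 (-) EX@4 MEM@5 WB@6
I2 add r3 <- r5,r1: IF@3 ID@4 stall=2 (RAW on I1.r1 (WB@6)) EX@7 MEM@8 WB@9
I3 sub r1 <- r5,r3: IF@4 ID@7 stall=2 (RAW on I2.r3 (WB@9)) EX@10 MEM@11 WB@12
I4 add r4 <- r3,r2: IF@7 ID@10 stall=0 (-) EX@11 MEM@12 WB@13
I5 sub r3 <- r2,r2: IF@10 ID@11 stall=0 (-) EX@12 MEM@13 WB@14
I6 mul r3 <- r5,r4: IF@11 ID@12 stall=1 (RAW on I4.r4 (WB@13)) EX@14 MEM@15 WB@16

Answer: 16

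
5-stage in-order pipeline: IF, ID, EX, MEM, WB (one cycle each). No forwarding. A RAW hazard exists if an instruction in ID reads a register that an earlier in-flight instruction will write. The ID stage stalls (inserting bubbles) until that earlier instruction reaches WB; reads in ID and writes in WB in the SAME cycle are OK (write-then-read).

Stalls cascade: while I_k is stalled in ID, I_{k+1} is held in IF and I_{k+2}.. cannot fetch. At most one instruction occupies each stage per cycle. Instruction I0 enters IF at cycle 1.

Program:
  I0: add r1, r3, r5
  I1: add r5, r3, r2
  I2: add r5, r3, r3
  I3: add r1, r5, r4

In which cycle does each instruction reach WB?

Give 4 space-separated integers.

Answer: 5 6 7 10

Derivation:
I0 add r1 <- r3,r5: IF@1 ID@2 stall=0 (-) EX@3 MEM@4 WB@5
I1 add r5 <- r3,r2: IF@2 ID@3 stall=0 (-) EX@4 MEM@5 WB@6
I2 add r5 <- r3,r3: IF@3 ID@4 stall=0 (-) EX@5 MEM@6 WB@7
I3 add r1 <- r5,r4: IF@4 ID@5 stall=2 (RAW on I2.r5 (WB@7)) EX@8 MEM@9 WB@10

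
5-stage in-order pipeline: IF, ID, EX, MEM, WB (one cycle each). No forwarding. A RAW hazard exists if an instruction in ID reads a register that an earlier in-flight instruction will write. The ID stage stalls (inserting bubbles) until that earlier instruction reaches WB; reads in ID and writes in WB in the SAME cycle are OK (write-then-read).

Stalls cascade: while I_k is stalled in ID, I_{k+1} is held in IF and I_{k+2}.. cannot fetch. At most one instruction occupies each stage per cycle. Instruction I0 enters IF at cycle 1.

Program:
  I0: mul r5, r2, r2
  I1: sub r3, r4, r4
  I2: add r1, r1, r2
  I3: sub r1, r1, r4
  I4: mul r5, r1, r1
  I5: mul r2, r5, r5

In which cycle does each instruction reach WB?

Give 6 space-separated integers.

I0 mul r5 <- r2,r2: IF@1 ID@2 stall=0 (-) EX@3 MEM@4 WB@5
I1 sub r3 <- r4,r4: IF@2 ID@3 stall=0 (-) EX@4 MEM@5 WB@6
I2 add r1 <- r1,r2: IF@3 ID@4 stall=0 (-) EX@5 MEM@6 WB@7
I3 sub r1 <- r1,r4: IF@4 ID@5 stall=2 (RAW on I2.r1 (WB@7)) EX@8 MEM@9 WB@10
I4 mul r5 <- r1,r1: IF@5 ID@8 stall=2 (RAW on I3.r1 (WB@10)) EX@11 MEM@12 WB@13
I5 mul r2 <- r5,r5: IF@8 ID@11 stall=2 (RAW on I4.r5 (WB@13)) EX@14 MEM@15 WB@16

Answer: 5 6 7 10 13 16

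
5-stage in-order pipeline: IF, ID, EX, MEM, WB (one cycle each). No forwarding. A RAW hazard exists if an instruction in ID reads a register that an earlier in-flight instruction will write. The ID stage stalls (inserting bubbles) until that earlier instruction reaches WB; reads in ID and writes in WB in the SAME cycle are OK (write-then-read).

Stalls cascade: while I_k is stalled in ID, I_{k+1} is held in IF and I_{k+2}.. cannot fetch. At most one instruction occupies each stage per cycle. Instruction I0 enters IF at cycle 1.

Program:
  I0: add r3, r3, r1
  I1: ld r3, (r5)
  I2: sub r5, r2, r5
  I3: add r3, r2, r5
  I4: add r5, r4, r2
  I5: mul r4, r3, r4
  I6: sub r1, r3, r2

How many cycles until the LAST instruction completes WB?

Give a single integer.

Answer: 14

Derivation:
I0 add r3 <- r3,r1: IF@1 ID@2 stall=0 (-) EX@3 MEM@4 WB@5
I1 ld r3 <- r5: IF@2 ID@3 stall=0 (-) EX@4 MEM@5 WB@6
I2 sub r5 <- r2,r5: IF@3 ID@4 stall=0 (-) EX@5 MEM@6 WB@7
I3 add r3 <- r2,r5: IF@4 ID@5 stall=2 (RAW on I2.r5 (WB@7)) EX@8 MEM@9 WB@10
I4 add r5 <- r4,r2: IF@5 ID@8 stall=0 (-) EX@9 MEM@10 WB@11
I5 mul r4 <- r3,r4: IF@8 ID@9 stall=1 (RAW on I3.r3 (WB@10)) EX@11 MEM@12 WB@13
I6 sub r1 <- r3,r2: IF@9 ID@11 stall=0 (-) EX@12 MEM@13 WB@14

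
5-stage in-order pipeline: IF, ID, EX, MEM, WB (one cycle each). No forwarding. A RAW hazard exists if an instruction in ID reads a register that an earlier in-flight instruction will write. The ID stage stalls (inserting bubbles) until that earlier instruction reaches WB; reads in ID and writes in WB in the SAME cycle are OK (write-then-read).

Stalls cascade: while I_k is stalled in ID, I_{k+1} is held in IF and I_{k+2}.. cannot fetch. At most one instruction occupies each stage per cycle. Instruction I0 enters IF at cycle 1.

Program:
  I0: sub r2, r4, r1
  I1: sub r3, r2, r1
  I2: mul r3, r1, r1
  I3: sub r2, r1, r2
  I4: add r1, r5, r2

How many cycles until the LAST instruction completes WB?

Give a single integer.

I0 sub r2 <- r4,r1: IF@1 ID@2 stall=0 (-) EX@3 MEM@4 WB@5
I1 sub r3 <- r2,r1: IF@2 ID@3 stall=2 (RAW on I0.r2 (WB@5)) EX@6 MEM@7 WB@8
I2 mul r3 <- r1,r1: IF@3 ID@6 stall=0 (-) EX@7 MEM@8 WB@9
I3 sub r2 <- r1,r2: IF@6 ID@7 stall=0 (-) EX@8 MEM@9 WB@10
I4 add r1 <- r5,r2: IF@7 ID@8 stall=2 (RAW on I3.r2 (WB@10)) EX@11 MEM@12 WB@13

Answer: 13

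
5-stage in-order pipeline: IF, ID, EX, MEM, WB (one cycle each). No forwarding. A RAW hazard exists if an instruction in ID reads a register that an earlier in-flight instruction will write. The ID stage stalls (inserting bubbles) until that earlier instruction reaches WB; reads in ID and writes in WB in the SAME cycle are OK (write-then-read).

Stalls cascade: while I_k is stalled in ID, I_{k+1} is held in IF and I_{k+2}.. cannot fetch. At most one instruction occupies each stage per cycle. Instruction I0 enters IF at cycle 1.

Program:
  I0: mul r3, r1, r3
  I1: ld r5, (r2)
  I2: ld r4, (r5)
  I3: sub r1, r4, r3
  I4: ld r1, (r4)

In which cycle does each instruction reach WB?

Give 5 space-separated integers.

Answer: 5 6 9 12 13

Derivation:
I0 mul r3 <- r1,r3: IF@1 ID@2 stall=0 (-) EX@3 MEM@4 WB@5
I1 ld r5 <- r2: IF@2 ID@3 stall=0 (-) EX@4 MEM@5 WB@6
I2 ld r4 <- r5: IF@3 ID@4 stall=2 (RAW on I1.r5 (WB@6)) EX@7 MEM@8 WB@9
I3 sub r1 <- r4,r3: IF@4 ID@7 stall=2 (RAW on I2.r4 (WB@9)) EX@10 MEM@11 WB@12
I4 ld r1 <- r4: IF@7 ID@10 stall=0 (-) EX@11 MEM@12 WB@13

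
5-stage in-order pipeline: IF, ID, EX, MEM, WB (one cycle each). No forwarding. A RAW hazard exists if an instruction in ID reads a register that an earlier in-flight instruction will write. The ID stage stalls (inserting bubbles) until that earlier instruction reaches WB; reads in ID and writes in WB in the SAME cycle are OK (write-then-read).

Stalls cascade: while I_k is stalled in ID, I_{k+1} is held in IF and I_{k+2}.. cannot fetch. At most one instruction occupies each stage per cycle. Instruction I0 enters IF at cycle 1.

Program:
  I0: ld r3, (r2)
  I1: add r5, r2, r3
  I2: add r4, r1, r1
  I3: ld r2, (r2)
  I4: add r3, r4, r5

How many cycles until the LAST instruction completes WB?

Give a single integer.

Answer: 12

Derivation:
I0 ld r3 <- r2: IF@1 ID@2 stall=0 (-) EX@3 MEM@4 WB@5
I1 add r5 <- r2,r3: IF@2 ID@3 stall=2 (RAW on I0.r3 (WB@5)) EX@6 MEM@7 WB@8
I2 add r4 <- r1,r1: IF@3 ID@6 stall=0 (-) EX@7 MEM@8 WB@9
I3 ld r2 <- r2: IF@6 ID@7 stall=0 (-) EX@8 MEM@9 WB@10
I4 add r3 <- r4,r5: IF@7 ID@8 stall=1 (RAW on I2.r4 (WB@9)) EX@10 MEM@11 WB@12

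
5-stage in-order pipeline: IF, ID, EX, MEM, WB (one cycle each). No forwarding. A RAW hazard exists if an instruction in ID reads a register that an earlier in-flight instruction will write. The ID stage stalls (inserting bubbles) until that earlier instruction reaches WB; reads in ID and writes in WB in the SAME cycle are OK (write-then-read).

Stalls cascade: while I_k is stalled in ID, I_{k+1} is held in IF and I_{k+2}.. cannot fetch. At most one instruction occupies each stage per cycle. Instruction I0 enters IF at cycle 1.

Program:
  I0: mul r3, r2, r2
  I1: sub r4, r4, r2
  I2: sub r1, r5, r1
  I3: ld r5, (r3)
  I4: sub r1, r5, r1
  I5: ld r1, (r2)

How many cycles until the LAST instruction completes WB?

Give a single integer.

Answer: 12

Derivation:
I0 mul r3 <- r2,r2: IF@1 ID@2 stall=0 (-) EX@3 MEM@4 WB@5
I1 sub r4 <- r4,r2: IF@2 ID@3 stall=0 (-) EX@4 MEM@5 WB@6
I2 sub r1 <- r5,r1: IF@3 ID@4 stall=0 (-) EX@5 MEM@6 WB@7
I3 ld r5 <- r3: IF@4 ID@5 stall=0 (-) EX@6 MEM@7 WB@8
I4 sub r1 <- r5,r1: IF@5 ID@6 stall=2 (RAW on I3.r5 (WB@8)) EX@9 MEM@10 WB@11
I5 ld r1 <- r2: IF@6 ID@9 stall=0 (-) EX@10 MEM@11 WB@12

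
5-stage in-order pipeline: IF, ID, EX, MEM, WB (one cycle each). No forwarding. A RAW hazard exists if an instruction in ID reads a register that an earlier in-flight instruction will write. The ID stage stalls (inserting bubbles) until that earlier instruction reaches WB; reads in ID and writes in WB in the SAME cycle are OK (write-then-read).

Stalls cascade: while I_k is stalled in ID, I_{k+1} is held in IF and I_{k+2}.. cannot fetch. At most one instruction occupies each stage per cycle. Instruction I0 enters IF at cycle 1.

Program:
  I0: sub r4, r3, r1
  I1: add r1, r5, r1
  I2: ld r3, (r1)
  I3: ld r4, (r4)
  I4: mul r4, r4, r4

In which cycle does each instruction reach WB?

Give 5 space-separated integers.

I0 sub r4 <- r3,r1: IF@1 ID@2 stall=0 (-) EX@3 MEM@4 WB@5
I1 add r1 <- r5,r1: IF@2 ID@3 stall=0 (-) EX@4 MEM@5 WB@6
I2 ld r3 <- r1: IF@3 ID@4 stall=2 (RAW on I1.r1 (WB@6)) EX@7 MEM@8 WB@9
I3 ld r4 <- r4: IF@4 ID@7 stall=0 (-) EX@8 MEM@9 WB@10
I4 mul r4 <- r4,r4: IF@7 ID@8 stall=2 (RAW on I3.r4 (WB@10)) EX@11 MEM@12 WB@13

Answer: 5 6 9 10 13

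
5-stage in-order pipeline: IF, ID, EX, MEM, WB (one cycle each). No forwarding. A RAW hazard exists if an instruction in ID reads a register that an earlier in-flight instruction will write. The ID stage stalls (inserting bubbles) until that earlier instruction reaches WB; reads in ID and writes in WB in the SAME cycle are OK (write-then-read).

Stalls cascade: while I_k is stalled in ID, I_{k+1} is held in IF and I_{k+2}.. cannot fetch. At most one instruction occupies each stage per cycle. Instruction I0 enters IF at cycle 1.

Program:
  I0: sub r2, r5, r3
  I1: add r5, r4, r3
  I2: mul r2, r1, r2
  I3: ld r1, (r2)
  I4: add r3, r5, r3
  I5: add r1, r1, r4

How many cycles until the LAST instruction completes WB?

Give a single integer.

I0 sub r2 <- r5,r3: IF@1 ID@2 stall=0 (-) EX@3 MEM@4 WB@5
I1 add r5 <- r4,r3: IF@2 ID@3 stall=0 (-) EX@4 MEM@5 WB@6
I2 mul r2 <- r1,r2: IF@3 ID@4 stall=1 (RAW on I0.r2 (WB@5)) EX@6 MEM@7 WB@8
I3 ld r1 <- r2: IF@4 ID@6 stall=2 (RAW on I2.r2 (WB@8)) EX@9 MEM@10 WB@11
I4 add r3 <- r5,r3: IF@6 ID@9 stall=0 (-) EX@10 MEM@11 WB@12
I5 add r1 <- r1,r4: IF@9 ID@10 stall=1 (RAW on I3.r1 (WB@11)) EX@12 MEM@13 WB@14

Answer: 14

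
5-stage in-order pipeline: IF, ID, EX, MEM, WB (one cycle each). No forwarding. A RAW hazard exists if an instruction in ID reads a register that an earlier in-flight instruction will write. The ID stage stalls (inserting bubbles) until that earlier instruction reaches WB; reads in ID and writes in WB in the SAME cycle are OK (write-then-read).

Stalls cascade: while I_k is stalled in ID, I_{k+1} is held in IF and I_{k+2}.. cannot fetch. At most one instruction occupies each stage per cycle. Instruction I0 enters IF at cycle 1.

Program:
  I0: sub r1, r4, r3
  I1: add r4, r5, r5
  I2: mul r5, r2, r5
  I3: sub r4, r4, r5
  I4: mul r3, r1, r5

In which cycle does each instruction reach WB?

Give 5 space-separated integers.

I0 sub r1 <- r4,r3: IF@1 ID@2 stall=0 (-) EX@3 MEM@4 WB@5
I1 add r4 <- r5,r5: IF@2 ID@3 stall=0 (-) EX@4 MEM@5 WB@6
I2 mul r5 <- r2,r5: IF@3 ID@4 stall=0 (-) EX@5 MEM@6 WB@7
I3 sub r4 <- r4,r5: IF@4 ID@5 stall=2 (RAW on I2.r5 (WB@7)) EX@8 MEM@9 WB@10
I4 mul r3 <- r1,r5: IF@5 ID@8 stall=0 (-) EX@9 MEM@10 WB@11

Answer: 5 6 7 10 11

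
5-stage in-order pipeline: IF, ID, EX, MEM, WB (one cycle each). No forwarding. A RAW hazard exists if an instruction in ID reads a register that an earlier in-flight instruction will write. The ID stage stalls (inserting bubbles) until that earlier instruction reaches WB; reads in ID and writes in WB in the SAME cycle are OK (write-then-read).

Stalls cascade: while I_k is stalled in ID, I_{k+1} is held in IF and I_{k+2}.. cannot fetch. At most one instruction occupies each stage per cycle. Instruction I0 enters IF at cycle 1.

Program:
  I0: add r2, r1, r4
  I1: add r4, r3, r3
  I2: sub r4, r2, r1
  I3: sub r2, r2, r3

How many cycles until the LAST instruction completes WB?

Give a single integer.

I0 add r2 <- r1,r4: IF@1 ID@2 stall=0 (-) EX@3 MEM@4 WB@5
I1 add r4 <- r3,r3: IF@2 ID@3 stall=0 (-) EX@4 MEM@5 WB@6
I2 sub r4 <- r2,r1: IF@3 ID@4 stall=1 (RAW on I0.r2 (WB@5)) EX@6 MEM@7 WB@8
I3 sub r2 <- r2,r3: IF@4 ID@6 stall=0 (-) EX@7 MEM@8 WB@9

Answer: 9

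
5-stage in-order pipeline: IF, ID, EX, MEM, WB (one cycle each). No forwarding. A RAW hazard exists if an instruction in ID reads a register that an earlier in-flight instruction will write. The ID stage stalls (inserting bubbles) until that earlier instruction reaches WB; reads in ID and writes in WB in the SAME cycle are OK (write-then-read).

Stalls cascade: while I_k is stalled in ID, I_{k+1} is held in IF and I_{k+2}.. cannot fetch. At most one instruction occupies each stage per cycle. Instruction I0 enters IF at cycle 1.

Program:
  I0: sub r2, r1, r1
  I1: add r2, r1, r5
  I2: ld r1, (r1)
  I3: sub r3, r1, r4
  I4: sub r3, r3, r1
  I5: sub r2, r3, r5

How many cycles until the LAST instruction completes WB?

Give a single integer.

I0 sub r2 <- r1,r1: IF@1 ID@2 stall=0 (-) EX@3 MEM@4 WB@5
I1 add r2 <- r1,r5: IF@2 ID@3 stall=0 (-) EX@4 MEM@5 WB@6
I2 ld r1 <- r1: IF@3 ID@4 stall=0 (-) EX@5 MEM@6 WB@7
I3 sub r3 <- r1,r4: IF@4 ID@5 stall=2 (RAW on I2.r1 (WB@7)) EX@8 MEM@9 WB@10
I4 sub r3 <- r3,r1: IF@5 ID@8 stall=2 (RAW on I3.r3 (WB@10)) EX@11 MEM@12 WB@13
I5 sub r2 <- r3,r5: IF@8 ID@11 stall=2 (RAW on I4.r3 (WB@13)) EX@14 MEM@15 WB@16

Answer: 16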